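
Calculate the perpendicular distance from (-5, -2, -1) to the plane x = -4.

distance = |a·x₀ + b·y₀ + c·z₀ - d| / √(a² + b² + c²)
  = |1·(-5) + 0·(-2) + 0·(-1) - (-4)| / √(1² + 0² + 0²)
  = |-5 + 0 + 0 + 4| / √(1 + 0 + 0)
  = |-1| / √1
  = 1 / 1
  ≈ 1

1


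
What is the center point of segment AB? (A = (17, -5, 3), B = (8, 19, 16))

M = ((x₁+x₂)/2, (y₁+y₂)/2, (z₁+z₂)/2)
  = ((17 + 8)/2, (-5 + 19)/2, (3 + 16)/2)
  = (25/2, 14/2, 19/2)
  = (12.5, 7, 9.5)

(12.5, 7, 9.5)


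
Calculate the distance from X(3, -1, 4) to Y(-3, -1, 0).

d = √[(x₂-x₁)² + (y₂-y₁)² + (z₂-z₁)²]
  = √[(-6)² + 0² + (-4)²]
  = √[36 + 0 + 16]
  = √52
  ≈ 7.211

7.211


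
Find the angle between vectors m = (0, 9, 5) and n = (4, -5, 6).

m·n = 0·4 + 9·(-5) + 5·6 = 0 - 45 + 30 = -15
|m| = √(0² + 9² + 5²) = √106 ≈ 10.3
|n| = √(4² + (-5)² + 6²) = √77 ≈ 8.775
cos θ = (m·n)/(|m||n|) = -15/(10.3·8.775) ≈ -0.166
θ = arccos(-0.166) ≈ 99.56°

99.56°


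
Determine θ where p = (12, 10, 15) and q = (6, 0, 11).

p·q = 12·6 + 10·0 + 15·11 = 72 + 0 + 165 = 237
|p| = √(12² + 10² + 15²) = √469 ≈ 21.66
|q| = √(6² + 0² + 11²) = √157 ≈ 12.53
cos θ = (p·q)/(|p||q|) = 237/(21.66·12.53) ≈ 0.8734
θ = arccos(0.8734) ≈ 29.14°

29.14°


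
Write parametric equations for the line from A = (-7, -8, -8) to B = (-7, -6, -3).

Direction vector d = B - A = (-7 + 7, -6 + 8, -3 + 8) = (0, 2, 5)
Parametric form r = A + t·d:
x = -7, y = -8 + 2t, z = -8 + 5t

x = -7, y = -8 + 2t, z = -8 + 5t


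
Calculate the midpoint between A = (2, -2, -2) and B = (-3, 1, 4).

M = ((x₁+x₂)/2, (y₁+y₂)/2, (z₁+z₂)/2)
  = ((2 - 3)/2, (-2 + 1)/2, (-2 + 4)/2)
  = (-1/2, -1/2, 2/2)
  = (-0.5, -0.5, 1)

(-0.5, -0.5, 1)


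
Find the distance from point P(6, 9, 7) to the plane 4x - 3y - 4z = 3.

distance = |a·x₀ + b·y₀ + c·z₀ - d| / √(a² + b² + c²)
  = |4·6 + (-3)·9 + (-4)·7 - 3| / √(4² + (-3)² + (-4)²)
  = |24 - 27 - 28 - 3| / √(16 + 9 + 16)
  = |-34| / √41
  = 34 / 6.403
  ≈ 5.31

5.31


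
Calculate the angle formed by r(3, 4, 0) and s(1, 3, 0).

r·s = 3·1 + 4·3 + 0·0 = 3 + 12 + 0 = 15
|r| = √(3² + 4² + 0²) = √25 ≈ 5
|s| = √(1² + 3² + 0²) = √10 ≈ 3.162
cos θ = (r·s)/(|r||s|) = 15/(5·3.162) ≈ 0.9487
θ = arccos(0.9487) ≈ 18.43°

18.43°


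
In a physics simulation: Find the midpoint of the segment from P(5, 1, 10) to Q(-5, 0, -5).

M = ((x₁+x₂)/2, (y₁+y₂)/2, (z₁+z₂)/2)
  = ((5 - 5)/2, (1 + 0)/2, (10 - 5)/2)
  = (0/2, 1/2, 5/2)
  = (0, 0.5, 2.5)

(0, 0.5, 2.5)


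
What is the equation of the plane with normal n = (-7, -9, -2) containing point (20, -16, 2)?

The plane through P with normal n = (a, b, c) satisfies n·(r - P) = 0,
i.e. ax + by + cz = a·x₀ + b·y₀ + c·z₀.
d = (-7)·20 + (-9)·(-16) + (-2)·2
  = -140 + 144 - 4
  = 0
Equation: -7x - 9y - 2z = 0

-7x - 9y - 2z = 0


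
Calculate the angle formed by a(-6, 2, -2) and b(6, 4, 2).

a·b = (-6)·6 + 2·4 + (-2)·2 = -36 + 8 - 4 = -32
|a| = √((-6)² + 2² + (-2)²) = √44 ≈ 6.633
|b| = √(6² + 4² + 2²) = √56 ≈ 7.483
cos θ = (a·b)/(|a||b|) = -32/(6.633·7.483) ≈ -0.6447
θ = arccos(-0.6447) ≈ 130.1°

130.1°


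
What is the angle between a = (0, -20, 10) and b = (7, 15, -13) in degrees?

a·b = 0·7 + (-20)·15 + 10·(-13) = 0 - 300 - 130 = -430
|a| = √(0² + (-20)² + 10²) = √500 ≈ 22.36
|b| = √(7² + 15² + (-13)²) = √443 ≈ 21.05
cos θ = (a·b)/(|a||b|) = -430/(22.36·21.05) ≈ -0.9137
θ = arccos(-0.9137) ≈ 156°

156°


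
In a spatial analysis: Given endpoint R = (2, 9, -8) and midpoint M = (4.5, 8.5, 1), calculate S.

S = 2M - R
  = (2·4.5 - 2, 2·8.5 - 9, 2·1 - (-8))
  = (9 - 2, 17 - 9, 2 + 8)
  = (7, 8, 10)

(7, 8, 10)


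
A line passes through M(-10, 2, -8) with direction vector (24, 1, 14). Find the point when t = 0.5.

P(t) = M + t·d
  = (-10 + 24·0.5, 2 + 1·0.5, -8 + 14·0.5)
  = (-10 + 12, 2 + 0.5, -8 + 7)
  = (2, 2.5, -1)

(2, 2.5, -1)


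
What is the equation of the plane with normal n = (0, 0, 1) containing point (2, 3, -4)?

The plane through P with normal n = (a, b, c) satisfies n·(r - P) = 0,
i.e. ax + by + cz = a·x₀ + b·y₀ + c·z₀.
d = 0·2 + 0·3 + 1·(-4)
  = 0 + 0 - 4
  = -4
Equation: z = -4

z = -4


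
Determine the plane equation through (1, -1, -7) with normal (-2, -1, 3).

The plane through P with normal n = (a, b, c) satisfies n·(r - P) = 0,
i.e. ax + by + cz = a·x₀ + b·y₀ + c·z₀.
d = (-2)·1 + (-1)·(-1) + 3·(-7)
  = -2 + 1 - 21
  = -22
Equation: -2x - y + 3z = -22

-2x - y + 3z = -22


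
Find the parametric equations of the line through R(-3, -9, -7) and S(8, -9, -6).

Direction vector d = S - R = (8 + 3, -9 + 9, -6 + 7) = (11, 0, 1)
Parametric form r = R + t·d:
x = -3 + 11t, y = -9, z = -7 + t

x = -3 + 11t, y = -9, z = -7 + t


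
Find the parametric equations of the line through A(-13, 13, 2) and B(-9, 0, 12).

Direction vector d = B - A = (-9 + 13, 0 - 13, 12 - 2) = (4, -13, 10)
Parametric form r = A + t·d:
x = -13 + 4t, y = 13 - 13t, z = 2 + 10t

x = -13 + 4t, y = 13 - 13t, z = 2 + 10t


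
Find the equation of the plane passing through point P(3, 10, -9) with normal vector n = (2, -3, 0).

The plane through P with normal n = (a, b, c) satisfies n·(r - P) = 0,
i.e. ax + by + cz = a·x₀ + b·y₀ + c·z₀.
d = 2·3 + (-3)·10 + 0·(-9)
  = 6 - 30 + 0
  = -24
Equation: 2x - 3y = -24

2x - 3y = -24


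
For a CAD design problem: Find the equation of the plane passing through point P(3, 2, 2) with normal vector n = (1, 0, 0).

The plane through P with normal n = (a, b, c) satisfies n·(r - P) = 0,
i.e. ax + by + cz = a·x₀ + b·y₀ + c·z₀.
d = 1·3 + 0·2 + 0·2
  = 3 + 0 + 0
  = 3
Equation: x = 3

x = 3


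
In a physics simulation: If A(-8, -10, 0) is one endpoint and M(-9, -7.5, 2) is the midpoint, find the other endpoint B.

B = 2M - A
  = (2·(-9) - (-8), 2·(-7.5) - (-10), 2·2 - 0)
  = (-18 + 8, -15 + 10, 4 + 0)
  = (-10, -5, 4)

(-10, -5, 4)


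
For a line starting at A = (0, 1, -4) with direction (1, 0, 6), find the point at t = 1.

P(t) = A + t·d
  = (0 + 1·1, 1 + 0·1, -4 + 6·1)
  = (0 + 1, 1 + 0, -4 + 6)
  = (1, 1, 2)

(1, 1, 2)


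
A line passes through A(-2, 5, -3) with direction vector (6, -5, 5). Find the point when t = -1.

P(t) = A + t·d
  = (-2 + 6·(-1), 5 + (-5)·(-1), -3 + 5·(-1))
  = (-2 - 6, 5 + 5, -3 - 5)
  = (-8, 10, -8)

(-8, 10, -8)


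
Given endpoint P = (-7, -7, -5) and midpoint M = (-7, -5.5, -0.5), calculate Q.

Q = 2M - P
  = (2·(-7) - (-7), 2·(-5.5) - (-7), 2·(-0.5) - (-5))
  = (-14 + 7, -11 + 7, -1 + 5)
  = (-7, -4, 4)

(-7, -4, 4)


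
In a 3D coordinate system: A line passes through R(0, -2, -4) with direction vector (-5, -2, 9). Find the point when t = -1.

P(t) = R + t·d
  = (0 + (-5)·(-1), -2 + (-2)·(-1), -4 + 9·(-1))
  = (0 + 5, -2 + 2, -4 - 9)
  = (5, 0, -13)

(5, 0, -13)


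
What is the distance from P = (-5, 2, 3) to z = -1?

distance = |a·x₀ + b·y₀ + c·z₀ - d| / √(a² + b² + c²)
  = |0·(-5) + 0·2 + 1·3 - (-1)| / √(0² + 0² + 1²)
  = |0 + 0 + 3 + 1| / √(0 + 0 + 1)
  = |4| / √1
  = 4 / 1
  ≈ 4

4


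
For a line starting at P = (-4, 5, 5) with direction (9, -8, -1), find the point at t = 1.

P(t) = P + t·d
  = (-4 + 9·1, 5 + (-8)·1, 5 + (-1)·1)
  = (-4 + 9, 5 - 8, 5 - 1)
  = (5, -3, 4)

(5, -3, 4)


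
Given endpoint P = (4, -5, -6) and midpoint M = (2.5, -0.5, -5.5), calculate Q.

Q = 2M - P
  = (2·2.5 - 4, 2·(-0.5) - (-5), 2·(-5.5) - (-6))
  = (5 - 4, -1 + 5, -11 + 6)
  = (1, 4, -5)

(1, 4, -5)


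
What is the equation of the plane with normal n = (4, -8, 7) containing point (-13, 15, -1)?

The plane through P with normal n = (a, b, c) satisfies n·(r - P) = 0,
i.e. ax + by + cz = a·x₀ + b·y₀ + c·z₀.
d = 4·(-13) + (-8)·15 + 7·(-1)
  = -52 - 120 - 7
  = -179
Equation: 4x - 8y + 7z = -179

4x - 8y + 7z = -179


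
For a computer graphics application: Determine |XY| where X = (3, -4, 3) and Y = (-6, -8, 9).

d = √[(x₂-x₁)² + (y₂-y₁)² + (z₂-z₁)²]
  = √[(-9)² + (-4)² + 6²]
  = √[81 + 16 + 36]
  = √133
  ≈ 11.53

11.53


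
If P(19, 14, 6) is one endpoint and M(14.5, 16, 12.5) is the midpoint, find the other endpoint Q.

Q = 2M - P
  = (2·14.5 - 19, 2·16 - 14, 2·12.5 - 6)
  = (29 - 19, 32 - 14, 25 - 6)
  = (10, 18, 19)

(10, 18, 19)


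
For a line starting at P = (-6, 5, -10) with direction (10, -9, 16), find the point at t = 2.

P(t) = P + t·d
  = (-6 + 10·2, 5 + (-9)·2, -10 + 16·2)
  = (-6 + 20, 5 - 18, -10 + 32)
  = (14, -13, 22)

(14, -13, 22)


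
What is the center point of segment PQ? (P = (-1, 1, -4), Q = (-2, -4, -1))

M = ((x₁+x₂)/2, (y₁+y₂)/2, (z₁+z₂)/2)
  = ((-1 - 2)/2, (1 - 4)/2, (-4 - 1)/2)
  = (-3/2, -3/2, -5/2)
  = (-1.5, -1.5, -2.5)

(-1.5, -1.5, -2.5)


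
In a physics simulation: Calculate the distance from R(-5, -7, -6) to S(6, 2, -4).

d = √[(x₂-x₁)² + (y₂-y₁)² + (z₂-z₁)²]
  = √[11² + 9² + 2²]
  = √[121 + 81 + 4]
  = √206
  ≈ 14.35

14.35


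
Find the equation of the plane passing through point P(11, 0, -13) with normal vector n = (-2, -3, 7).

The plane through P with normal n = (a, b, c) satisfies n·(r - P) = 0,
i.e. ax + by + cz = a·x₀ + b·y₀ + c·z₀.
d = (-2)·11 + (-3)·0 + 7·(-13)
  = -22 + 0 - 91
  = -113
Equation: -2x - 3y + 7z = -113

-2x - 3y + 7z = -113


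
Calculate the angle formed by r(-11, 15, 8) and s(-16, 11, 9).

r·s = (-11)·(-16) + 15·11 + 8·9 = 176 + 165 + 72 = 413
|r| = √((-11)² + 15² + 8²) = √410 ≈ 20.25
|s| = √((-16)² + 11² + 9²) = √458 ≈ 21.4
cos θ = (r·s)/(|r||s|) = 413/(20.25·21.4) ≈ 0.9531
θ = arccos(0.9531) ≈ 17.62°

17.62°


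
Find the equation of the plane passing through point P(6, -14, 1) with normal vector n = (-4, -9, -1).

The plane through P with normal n = (a, b, c) satisfies n·(r - P) = 0,
i.e. ax + by + cz = a·x₀ + b·y₀ + c·z₀.
d = (-4)·6 + (-9)·(-14) + (-1)·1
  = -24 + 126 - 1
  = 101
Equation: -4x - 9y - z = 101

-4x - 9y - z = 101


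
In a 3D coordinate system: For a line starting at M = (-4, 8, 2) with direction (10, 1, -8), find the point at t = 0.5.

P(t) = M + t·d
  = (-4 + 10·0.5, 8 + 1·0.5, 2 + (-8)·0.5)
  = (-4 + 5, 8 + 0.5, 2 - 4)
  = (1, 8.5, -2)

(1, 8.5, -2)


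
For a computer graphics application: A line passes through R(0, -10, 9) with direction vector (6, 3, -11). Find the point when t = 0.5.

P(t) = R + t·d
  = (0 + 6·0.5, -10 + 3·0.5, 9 + (-11)·0.5)
  = (0 + 3, -10 + 1.5, 9 - 5.5)
  = (3, -8.5, 3.5)

(3, -8.5, 3.5)


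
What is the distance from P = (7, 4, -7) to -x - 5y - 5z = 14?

distance = |a·x₀ + b·y₀ + c·z₀ - d| / √(a² + b² + c²)
  = |(-1)·7 + (-5)·4 + (-5)·(-7) - 14| / √((-1)² + (-5)² + (-5)²)
  = |-7 - 20 + 35 - 14| / √(1 + 25 + 25)
  = |-6| / √51
  = 6 / 7.141
  ≈ 0.8402

0.8402


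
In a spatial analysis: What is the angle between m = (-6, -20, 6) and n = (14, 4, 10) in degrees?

m·n = (-6)·14 + (-20)·4 + 6·10 = -84 - 80 + 60 = -104
|m| = √((-6)² + (-20)² + 6²) = √472 ≈ 21.73
|n| = √(14² + 4² + 10²) = √312 ≈ 17.66
cos θ = (m·n)/(|m||n|) = -104/(21.73·17.66) ≈ -0.271
θ = arccos(-0.271) ≈ 105.7°

105.7°


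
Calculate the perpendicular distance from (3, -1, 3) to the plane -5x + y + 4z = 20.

distance = |a·x₀ + b·y₀ + c·z₀ - d| / √(a² + b² + c²)
  = |(-5)·3 + 1·(-1) + 4·3 - 20| / √((-5)² + 1² + 4²)
  = |-15 - 1 + 12 - 20| / √(25 + 1 + 16)
  = |-24| / √42
  = 24 / 6.481
  ≈ 3.703

3.703


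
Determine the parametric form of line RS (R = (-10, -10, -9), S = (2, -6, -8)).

Direction vector d = S - R = (2 + 10, -6 + 10, -8 + 9) = (12, 4, 1)
Parametric form r = R + t·d:
x = -10 + 12t, y = -10 + 4t, z = -9 + t

x = -10 + 12t, y = -10 + 4t, z = -9 + t


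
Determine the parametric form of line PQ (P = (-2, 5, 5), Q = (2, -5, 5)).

Direction vector d = Q - P = (2 + 2, -5 - 5, 5 - 5) = (4, -10, 0)
Parametric form r = P + t·d:
x = -2 + 4t, y = 5 - 10t, z = 5

x = -2 + 4t, y = 5 - 10t, z = 5


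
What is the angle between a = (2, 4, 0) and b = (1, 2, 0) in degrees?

a·b = 2·1 + 4·2 + 0·0 = 2 + 8 + 0 = 10
|a| = √(2² + 4² + 0²) = √20 ≈ 4.472
|b| = √(1² + 2² + 0²) = √5 ≈ 2.236
cos θ = (a·b)/(|a||b|) = 10/(4.472·2.236) ≈ 1
θ = arccos(1) ≈ 0°

0°


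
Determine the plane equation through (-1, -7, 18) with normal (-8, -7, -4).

The plane through P with normal n = (a, b, c) satisfies n·(r - P) = 0,
i.e. ax + by + cz = a·x₀ + b·y₀ + c·z₀.
d = (-8)·(-1) + (-7)·(-7) + (-4)·18
  = 8 + 49 - 72
  = -15
Equation: -8x - 7y - 4z = -15

-8x - 7y - 4z = -15


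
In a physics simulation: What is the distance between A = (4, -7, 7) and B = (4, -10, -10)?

d = √[(x₂-x₁)² + (y₂-y₁)² + (z₂-z₁)²]
  = √[0² + (-3)² + (-17)²]
  = √[0 + 9 + 289]
  = √298
  ≈ 17.26

17.26


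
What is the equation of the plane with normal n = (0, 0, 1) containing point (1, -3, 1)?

The plane through P with normal n = (a, b, c) satisfies n·(r - P) = 0,
i.e. ax + by + cz = a·x₀ + b·y₀ + c·z₀.
d = 0·1 + 0·(-3) + 1·1
  = 0 + 0 + 1
  = 1
Equation: z = 1

z = 1


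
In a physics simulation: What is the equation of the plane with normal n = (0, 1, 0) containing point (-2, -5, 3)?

The plane through P with normal n = (a, b, c) satisfies n·(r - P) = 0,
i.e. ax + by + cz = a·x₀ + b·y₀ + c·z₀.
d = 0·(-2) + 1·(-5) + 0·3
  = 0 - 5 + 0
  = -5
Equation: y = -5

y = -5


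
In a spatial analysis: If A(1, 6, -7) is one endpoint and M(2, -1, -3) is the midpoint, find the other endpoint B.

B = 2M - A
  = (2·2 - 1, 2·(-1) - 6, 2·(-3) - (-7))
  = (4 - 1, -2 - 6, -6 + 7)
  = (3, -8, 1)

(3, -8, 1)


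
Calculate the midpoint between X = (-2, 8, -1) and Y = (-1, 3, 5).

M = ((x₁+x₂)/2, (y₁+y₂)/2, (z₁+z₂)/2)
  = ((-2 - 1)/2, (8 + 3)/2, (-1 + 5)/2)
  = (-3/2, 11/2, 4/2)
  = (-1.5, 5.5, 2)

(-1.5, 5.5, 2)


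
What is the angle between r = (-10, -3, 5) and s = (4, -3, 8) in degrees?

r·s = (-10)·4 + (-3)·(-3) + 5·8 = -40 + 9 + 40 = 9
|r| = √((-10)² + (-3)² + 5²) = √134 ≈ 11.58
|s| = √(4² + (-3)² + 8²) = √89 ≈ 9.434
cos θ = (r·s)/(|r||s|) = 9/(11.58·9.434) ≈ 0.08241
θ = arccos(0.08241) ≈ 85.27°

85.27°


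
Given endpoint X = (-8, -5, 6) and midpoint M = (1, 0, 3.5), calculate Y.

Y = 2M - X
  = (2·1 - (-8), 2·0 - (-5), 2·3.5 - 6)
  = (2 + 8, 0 + 5, 7 - 6)
  = (10, 5, 1)

(10, 5, 1)


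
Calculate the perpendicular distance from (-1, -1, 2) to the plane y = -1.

distance = |a·x₀ + b·y₀ + c·z₀ - d| / √(a² + b² + c²)
  = |0·(-1) + 1·(-1) + 0·2 - (-1)| / √(0² + 1² + 0²)
  = |0 - 1 + 0 + 1| / √(0 + 1 + 0)
  = |0| / √1
  = 0 / 1
  ≈ 0

0


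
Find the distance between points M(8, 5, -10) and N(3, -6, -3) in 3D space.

d = √[(x₂-x₁)² + (y₂-y₁)² + (z₂-z₁)²]
  = √[(-5)² + (-11)² + 7²]
  = √[25 + 121 + 49]
  = √195
  ≈ 13.96

13.96


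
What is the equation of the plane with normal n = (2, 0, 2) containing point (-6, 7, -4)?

The plane through P with normal n = (a, b, c) satisfies n·(r - P) = 0,
i.e. ax + by + cz = a·x₀ + b·y₀ + c·z₀.
d = 2·(-6) + 0·7 + 2·(-4)
  = -12 + 0 - 8
  = -20
Equation: 2x + 2z = -20

2x + 2z = -20


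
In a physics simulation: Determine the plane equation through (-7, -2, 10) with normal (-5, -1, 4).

The plane through P with normal n = (a, b, c) satisfies n·(r - P) = 0,
i.e. ax + by + cz = a·x₀ + b·y₀ + c·z₀.
d = (-5)·(-7) + (-1)·(-2) + 4·10
  = 35 + 2 + 40
  = 77
Equation: -5x - y + 4z = 77

-5x - y + 4z = 77


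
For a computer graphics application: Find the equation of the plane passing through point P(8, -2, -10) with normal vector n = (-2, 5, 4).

The plane through P with normal n = (a, b, c) satisfies n·(r - P) = 0,
i.e. ax + by + cz = a·x₀ + b·y₀ + c·z₀.
d = (-2)·8 + 5·(-2) + 4·(-10)
  = -16 - 10 - 40
  = -66
Equation: -2x + 5y + 4z = -66

-2x + 5y + 4z = -66


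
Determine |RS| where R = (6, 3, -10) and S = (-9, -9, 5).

d = √[(x₂-x₁)² + (y₂-y₁)² + (z₂-z₁)²]
  = √[(-15)² + (-12)² + 15²]
  = √[225 + 144 + 225]
  = √594
  ≈ 24.37

24.37


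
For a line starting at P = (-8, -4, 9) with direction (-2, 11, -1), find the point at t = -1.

P(t) = P + t·d
  = (-8 + (-2)·(-1), -4 + 11·(-1), 9 + (-1)·(-1))
  = (-8 + 2, -4 - 11, 9 + 1)
  = (-6, -15, 10)

(-6, -15, 10)


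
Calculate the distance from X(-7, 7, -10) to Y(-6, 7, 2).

d = √[(x₂-x₁)² + (y₂-y₁)² + (z₂-z₁)²]
  = √[1² + 0² + 12²]
  = √[1 + 0 + 144]
  = √145
  ≈ 12.04

12.04


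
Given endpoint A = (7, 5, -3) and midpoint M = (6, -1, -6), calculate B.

B = 2M - A
  = (2·6 - 7, 2·(-1) - 5, 2·(-6) - (-3))
  = (12 - 7, -2 - 5, -12 + 3)
  = (5, -7, -9)

(5, -7, -9)


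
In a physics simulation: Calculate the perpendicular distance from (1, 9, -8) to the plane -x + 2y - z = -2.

distance = |a·x₀ + b·y₀ + c·z₀ - d| / √(a² + b² + c²)
  = |(-1)·1 + 2·9 + (-1)·(-8) - (-2)| / √((-1)² + 2² + (-1)²)
  = |-1 + 18 + 8 + 2| / √(1 + 4 + 1)
  = |27| / √6
  = 27 / 2.449
  ≈ 11.02

11.02


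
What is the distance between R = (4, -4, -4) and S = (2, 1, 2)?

d = √[(x₂-x₁)² + (y₂-y₁)² + (z₂-z₁)²]
  = √[(-2)² + 5² + 6²]
  = √[4 + 25 + 36]
  = √65
  ≈ 8.062

8.062


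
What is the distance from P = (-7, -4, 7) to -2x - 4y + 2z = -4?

distance = |a·x₀ + b·y₀ + c·z₀ - d| / √(a² + b² + c²)
  = |(-2)·(-7) + (-4)·(-4) + 2·7 - (-4)| / √((-2)² + (-4)² + 2²)
  = |14 + 16 + 14 + 4| / √(4 + 16 + 4)
  = |48| / √24
  = 48 / 4.899
  ≈ 9.798

9.798


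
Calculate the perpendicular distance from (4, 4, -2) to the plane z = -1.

distance = |a·x₀ + b·y₀ + c·z₀ - d| / √(a² + b² + c²)
  = |0·4 + 0·4 + 1·(-2) - (-1)| / √(0² + 0² + 1²)
  = |0 + 0 - 2 + 1| / √(0 + 0 + 1)
  = |-1| / √1
  = 1 / 1
  ≈ 1

1


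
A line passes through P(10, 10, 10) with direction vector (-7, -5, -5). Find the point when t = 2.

P(t) = P + t·d
  = (10 + (-7)·2, 10 + (-5)·2, 10 + (-5)·2)
  = (10 - 14, 10 - 10, 10 - 10)
  = (-4, 0, 0)

(-4, 0, 0)


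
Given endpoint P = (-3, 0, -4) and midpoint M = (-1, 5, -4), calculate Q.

Q = 2M - P
  = (2·(-1) - (-3), 2·5 - 0, 2·(-4) - (-4))
  = (-2 + 3, 10 + 0, -8 + 4)
  = (1, 10, -4)

(1, 10, -4)


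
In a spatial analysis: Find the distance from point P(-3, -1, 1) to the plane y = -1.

distance = |a·x₀ + b·y₀ + c·z₀ - d| / √(a² + b² + c²)
  = |0·(-3) + 1·(-1) + 0·1 - (-1)| / √(0² + 1² + 0²)
  = |0 - 1 + 0 + 1| / √(0 + 1 + 0)
  = |0| / √1
  = 0 / 1
  ≈ 0

0


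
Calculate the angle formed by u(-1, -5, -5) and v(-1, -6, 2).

u·v = (-1)·(-1) + (-5)·(-6) + (-5)·2 = 1 + 30 - 10 = 21
|u| = √((-1)² + (-5)² + (-5)²) = √51 ≈ 7.141
|v| = √((-1)² + (-6)² + 2²) = √41 ≈ 6.403
cos θ = (u·v)/(|u||v|) = 21/(7.141·6.403) ≈ 0.4592
θ = arccos(0.4592) ≈ 62.66°

62.66°


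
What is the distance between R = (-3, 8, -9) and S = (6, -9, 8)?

d = √[(x₂-x₁)² + (y₂-y₁)² + (z₂-z₁)²]
  = √[9² + (-17)² + 17²]
  = √[81 + 289 + 289]
  = √659
  ≈ 25.67

25.67


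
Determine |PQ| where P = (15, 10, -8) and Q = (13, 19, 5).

d = √[(x₂-x₁)² + (y₂-y₁)² + (z₂-z₁)²]
  = √[(-2)² + 9² + 13²]
  = √[4 + 81 + 169]
  = √254
  ≈ 15.94

15.94


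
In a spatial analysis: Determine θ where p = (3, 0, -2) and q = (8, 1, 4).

p·q = 3·8 + 0·1 + (-2)·4 = 24 + 0 - 8 = 16
|p| = √(3² + 0² + (-2)²) = √13 ≈ 3.606
|q| = √(8² + 1² + 4²) = √81 ≈ 9
cos θ = (p·q)/(|p||q|) = 16/(3.606·9) ≈ 0.4931
θ = arccos(0.4931) ≈ 60.46°

60.46°


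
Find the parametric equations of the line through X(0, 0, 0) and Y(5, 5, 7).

Direction vector d = Y - X = (5 + 0, 5 + 0, 7 + 0) = (5, 5, 7)
Parametric form r = X + t·d:
x = 0 + 5t, y = 0 + 5t, z = 0 + 7t

x = 0 + 5t, y = 0 + 5t, z = 0 + 7t


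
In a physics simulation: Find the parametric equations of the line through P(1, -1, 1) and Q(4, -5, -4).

Direction vector d = Q - P = (4 - 1, -5 + 1, -4 - 1) = (3, -4, -5)
Parametric form r = P + t·d:
x = 1 + 3t, y = -1 - 4t, z = 1 - 5t

x = 1 + 3t, y = -1 - 4t, z = 1 - 5t


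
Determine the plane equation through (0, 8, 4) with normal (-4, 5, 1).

The plane through P with normal n = (a, b, c) satisfies n·(r - P) = 0,
i.e. ax + by + cz = a·x₀ + b·y₀ + c·z₀.
d = (-4)·0 + 5·8 + 1·4
  = 0 + 40 + 4
  = 44
Equation: -4x + 5y + z = 44

-4x + 5y + z = 44


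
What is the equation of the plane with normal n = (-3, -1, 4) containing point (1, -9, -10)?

The plane through P with normal n = (a, b, c) satisfies n·(r - P) = 0,
i.e. ax + by + cz = a·x₀ + b·y₀ + c·z₀.
d = (-3)·1 + (-1)·(-9) + 4·(-10)
  = -3 + 9 - 40
  = -34
Equation: -3x - y + 4z = -34

-3x - y + 4z = -34


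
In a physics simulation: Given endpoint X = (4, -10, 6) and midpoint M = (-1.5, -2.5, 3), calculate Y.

Y = 2M - X
  = (2·(-1.5) - 4, 2·(-2.5) - (-10), 2·3 - 6)
  = (-3 - 4, -5 + 10, 6 - 6)
  = (-7, 5, 0)

(-7, 5, 0)


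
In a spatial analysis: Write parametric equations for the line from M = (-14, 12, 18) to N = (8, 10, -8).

Direction vector d = N - M = (8 + 14, 10 - 12, -8 - 18) = (22, -2, -26)
Parametric form r = M + t·d:
x = -14 + 22t, y = 12 - 2t, z = 18 - 26t

x = -14 + 22t, y = 12 - 2t, z = 18 - 26t


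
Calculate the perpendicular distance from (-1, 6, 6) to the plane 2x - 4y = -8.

distance = |a·x₀ + b·y₀ + c·z₀ - d| / √(a² + b² + c²)
  = |2·(-1) + (-4)·6 + 0·6 - (-8)| / √(2² + (-4)² + 0²)
  = |-2 - 24 + 0 + 8| / √(4 + 16 + 0)
  = |-18| / √20
  = 18 / 4.472
  ≈ 4.025

4.025


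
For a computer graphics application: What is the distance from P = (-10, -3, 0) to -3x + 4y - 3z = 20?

distance = |a·x₀ + b·y₀ + c·z₀ - d| / √(a² + b² + c²)
  = |(-3)·(-10) + 4·(-3) + (-3)·0 - 20| / √((-3)² + 4² + (-3)²)
  = |30 - 12 + 0 - 20| / √(9 + 16 + 9)
  = |-2| / √34
  = 2 / 5.831
  ≈ 0.343

0.343


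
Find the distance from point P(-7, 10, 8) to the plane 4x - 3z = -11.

distance = |a·x₀ + b·y₀ + c·z₀ - d| / √(a² + b² + c²)
  = |4·(-7) + 0·10 + (-3)·8 - (-11)| / √(4² + 0² + (-3)²)
  = |-28 + 0 - 24 + 11| / √(16 + 0 + 9)
  = |-41| / √25
  = 41 / 5
  ≈ 8.2

8.2


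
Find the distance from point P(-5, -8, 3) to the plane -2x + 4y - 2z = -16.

distance = |a·x₀ + b·y₀ + c·z₀ - d| / √(a² + b² + c²)
  = |(-2)·(-5) + 4·(-8) + (-2)·3 - (-16)| / √((-2)² + 4² + (-2)²)
  = |10 - 32 - 6 + 16| / √(4 + 16 + 4)
  = |-12| / √24
  = 12 / 4.899
  ≈ 2.449

2.449


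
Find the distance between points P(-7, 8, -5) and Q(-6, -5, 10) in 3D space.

d = √[(x₂-x₁)² + (y₂-y₁)² + (z₂-z₁)²]
  = √[1² + (-13)² + 15²]
  = √[1 + 169 + 225]
  = √395
  ≈ 19.87

19.87


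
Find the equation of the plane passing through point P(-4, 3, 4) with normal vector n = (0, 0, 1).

The plane through P with normal n = (a, b, c) satisfies n·(r - P) = 0,
i.e. ax + by + cz = a·x₀ + b·y₀ + c·z₀.
d = 0·(-4) + 0·3 + 1·4
  = 0 + 0 + 4
  = 4
Equation: z = 4

z = 4


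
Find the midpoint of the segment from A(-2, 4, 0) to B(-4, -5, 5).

M = ((x₁+x₂)/2, (y₁+y₂)/2, (z₁+z₂)/2)
  = ((-2 - 4)/2, (4 - 5)/2, (0 + 5)/2)
  = (-6/2, -1/2, 5/2)
  = (-3, -0.5, 2.5)

(-3, -0.5, 2.5)


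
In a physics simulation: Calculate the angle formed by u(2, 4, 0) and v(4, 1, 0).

u·v = 2·4 + 4·1 + 0·0 = 8 + 4 + 0 = 12
|u| = √(2² + 4² + 0²) = √20 ≈ 4.472
|v| = √(4² + 1² + 0²) = √17 ≈ 4.123
cos θ = (u·v)/(|u||v|) = 12/(4.472·4.123) ≈ 0.6508
θ = arccos(0.6508) ≈ 49.4°

49.4°


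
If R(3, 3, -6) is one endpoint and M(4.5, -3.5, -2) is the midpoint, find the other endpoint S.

S = 2M - R
  = (2·4.5 - 3, 2·(-3.5) - 3, 2·(-2) - (-6))
  = (9 - 3, -7 - 3, -4 + 6)
  = (6, -10, 2)

(6, -10, 2)


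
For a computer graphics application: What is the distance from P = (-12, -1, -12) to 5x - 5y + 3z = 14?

distance = |a·x₀ + b·y₀ + c·z₀ - d| / √(a² + b² + c²)
  = |5·(-12) + (-5)·(-1) + 3·(-12) - 14| / √(5² + (-5)² + 3²)
  = |-60 + 5 - 36 - 14| / √(25 + 25 + 9)
  = |-105| / √59
  = 105 / 7.681
  ≈ 13.67

13.67


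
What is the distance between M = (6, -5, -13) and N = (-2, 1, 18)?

d = √[(x₂-x₁)² + (y₂-y₁)² + (z₂-z₁)²]
  = √[(-8)² + 6² + 31²]
  = √[64 + 36 + 961]
  = √1061
  ≈ 32.57

32.57


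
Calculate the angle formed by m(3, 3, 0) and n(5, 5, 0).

m·n = 3·5 + 3·5 + 0·0 = 15 + 15 + 0 = 30
|m| = √(3² + 3² + 0²) = √18 ≈ 4.243
|n| = √(5² + 5² + 0²) = √50 ≈ 7.071
cos θ = (m·n)/(|m||n|) = 30/(4.243·7.071) ≈ 1
θ = arccos(1) ≈ 0°

0°


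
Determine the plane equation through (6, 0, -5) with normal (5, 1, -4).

The plane through P with normal n = (a, b, c) satisfies n·(r - P) = 0,
i.e. ax + by + cz = a·x₀ + b·y₀ + c·z₀.
d = 5·6 + 1·0 + (-4)·(-5)
  = 30 + 0 + 20
  = 50
Equation: 5x + y - 4z = 50

5x + y - 4z = 50


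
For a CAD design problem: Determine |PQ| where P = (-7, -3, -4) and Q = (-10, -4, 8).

d = √[(x₂-x₁)² + (y₂-y₁)² + (z₂-z₁)²]
  = √[(-3)² + (-1)² + 12²]
  = √[9 + 1 + 144]
  = √154
  ≈ 12.41

12.41


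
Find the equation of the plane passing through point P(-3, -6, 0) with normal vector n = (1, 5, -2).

The plane through P with normal n = (a, b, c) satisfies n·(r - P) = 0,
i.e. ax + by + cz = a·x₀ + b·y₀ + c·z₀.
d = 1·(-3) + 5·(-6) + (-2)·0
  = -3 - 30 + 0
  = -33
Equation: x + 5y - 2z = -33

x + 5y - 2z = -33


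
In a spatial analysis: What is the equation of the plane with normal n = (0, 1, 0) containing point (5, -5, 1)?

The plane through P with normal n = (a, b, c) satisfies n·(r - P) = 0,
i.e. ax + by + cz = a·x₀ + b·y₀ + c·z₀.
d = 0·5 + 1·(-5) + 0·1
  = 0 - 5 + 0
  = -5
Equation: y = -5

y = -5


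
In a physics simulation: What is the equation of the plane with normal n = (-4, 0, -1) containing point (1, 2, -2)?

The plane through P with normal n = (a, b, c) satisfies n·(r - P) = 0,
i.e. ax + by + cz = a·x₀ + b·y₀ + c·z₀.
d = (-4)·1 + 0·2 + (-1)·(-2)
  = -4 + 0 + 2
  = -2
Equation: -4x - z = -2

-4x - z = -2


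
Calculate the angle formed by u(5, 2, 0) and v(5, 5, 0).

u·v = 5·5 + 2·5 + 0·0 = 25 + 10 + 0 = 35
|u| = √(5² + 2² + 0²) = √29 ≈ 5.385
|v| = √(5² + 5² + 0²) = √50 ≈ 7.071
cos θ = (u·v)/(|u||v|) = 35/(5.385·7.071) ≈ 0.9191
θ = arccos(0.9191) ≈ 23.2°

23.2°


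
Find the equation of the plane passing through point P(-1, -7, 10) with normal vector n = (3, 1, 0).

The plane through P with normal n = (a, b, c) satisfies n·(r - P) = 0,
i.e. ax + by + cz = a·x₀ + b·y₀ + c·z₀.
d = 3·(-1) + 1·(-7) + 0·10
  = -3 - 7 + 0
  = -10
Equation: 3x + y = -10

3x + y = -10


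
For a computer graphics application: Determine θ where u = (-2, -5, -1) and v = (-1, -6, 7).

u·v = (-2)·(-1) + (-5)·(-6) + (-1)·7 = 2 + 30 - 7 = 25
|u| = √((-2)² + (-5)² + (-1)²) = √30 ≈ 5.477
|v| = √((-1)² + (-6)² + 7²) = √86 ≈ 9.274
cos θ = (u·v)/(|u||v|) = 25/(5.477·9.274) ≈ 0.4922
θ = arccos(0.4922) ≈ 60.52°

60.52°


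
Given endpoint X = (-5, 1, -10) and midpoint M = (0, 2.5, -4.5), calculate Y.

Y = 2M - X
  = (2·0 - (-5), 2·2.5 - 1, 2·(-4.5) - (-10))
  = (0 + 5, 5 - 1, -9 + 10)
  = (5, 4, 1)

(5, 4, 1)


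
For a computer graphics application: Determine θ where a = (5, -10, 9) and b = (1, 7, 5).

a·b = 5·1 + (-10)·7 + 9·5 = 5 - 70 + 45 = -20
|a| = √(5² + (-10)² + 9²) = √206 ≈ 14.35
|b| = √(1² + 7² + 5²) = √75 ≈ 8.66
cos θ = (a·b)/(|a||b|) = -20/(14.35·8.66) ≈ -0.1609
θ = arccos(-0.1609) ≈ 99.26°

99.26°


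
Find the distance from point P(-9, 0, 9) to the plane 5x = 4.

distance = |a·x₀ + b·y₀ + c·z₀ - d| / √(a² + b² + c²)
  = |5·(-9) + 0·0 + 0·9 - 4| / √(5² + 0² + 0²)
  = |-45 + 0 + 0 - 4| / √(25 + 0 + 0)
  = |-49| / √25
  = 49 / 5
  ≈ 9.8

9.8


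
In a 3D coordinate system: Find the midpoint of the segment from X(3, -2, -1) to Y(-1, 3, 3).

M = ((x₁+x₂)/2, (y₁+y₂)/2, (z₁+z₂)/2)
  = ((3 - 1)/2, (-2 + 3)/2, (-1 + 3)/2)
  = (2/2, 1/2, 2/2)
  = (1, 0.5, 1)

(1, 0.5, 1)


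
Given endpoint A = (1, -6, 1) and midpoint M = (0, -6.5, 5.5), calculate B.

B = 2M - A
  = (2·0 - 1, 2·(-6.5) - (-6), 2·5.5 - 1)
  = (0 - 1, -13 + 6, 11 - 1)
  = (-1, -7, 10)

(-1, -7, 10)


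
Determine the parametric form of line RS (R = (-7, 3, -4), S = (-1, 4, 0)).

Direction vector d = S - R = (-1 + 7, 4 - 3, 0 + 4) = (6, 1, 4)
Parametric form r = R + t·d:
x = -7 + 6t, y = 3 + t, z = -4 + 4t

x = -7 + 6t, y = 3 + t, z = -4 + 4t


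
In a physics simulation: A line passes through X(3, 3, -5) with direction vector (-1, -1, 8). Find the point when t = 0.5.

P(t) = X + t·d
  = (3 + (-1)·0.5, 3 + (-1)·0.5, -5 + 8·0.5)
  = (3 - 0.5, 3 - 0.5, -5 + 4)
  = (2.5, 2.5, -1)

(2.5, 2.5, -1)


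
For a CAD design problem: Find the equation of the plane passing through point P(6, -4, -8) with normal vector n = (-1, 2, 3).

The plane through P with normal n = (a, b, c) satisfies n·(r - P) = 0,
i.e. ax + by + cz = a·x₀ + b·y₀ + c·z₀.
d = (-1)·6 + 2·(-4) + 3·(-8)
  = -6 - 8 - 24
  = -38
Equation: -x + 2y + 3z = -38

-x + 2y + 3z = -38


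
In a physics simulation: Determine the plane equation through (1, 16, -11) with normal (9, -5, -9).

The plane through P with normal n = (a, b, c) satisfies n·(r - P) = 0,
i.e. ax + by + cz = a·x₀ + b·y₀ + c·z₀.
d = 9·1 + (-5)·16 + (-9)·(-11)
  = 9 - 80 + 99
  = 28
Equation: 9x - 5y - 9z = 28

9x - 5y - 9z = 28


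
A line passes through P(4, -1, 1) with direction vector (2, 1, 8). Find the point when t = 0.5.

P(t) = P + t·d
  = (4 + 2·0.5, -1 + 1·0.5, 1 + 8·0.5)
  = (4 + 1, -1 + 0.5, 1 + 4)
  = (5, -0.5, 5)

(5, -0.5, 5)


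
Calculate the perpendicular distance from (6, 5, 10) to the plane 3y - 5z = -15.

distance = |a·x₀ + b·y₀ + c·z₀ - d| / √(a² + b² + c²)
  = |0·6 + 3·5 + (-5)·10 - (-15)| / √(0² + 3² + (-5)²)
  = |0 + 15 - 50 + 15| / √(0 + 9 + 25)
  = |-20| / √34
  = 20 / 5.831
  ≈ 3.43

3.43


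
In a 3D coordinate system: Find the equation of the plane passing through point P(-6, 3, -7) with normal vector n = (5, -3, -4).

The plane through P with normal n = (a, b, c) satisfies n·(r - P) = 0,
i.e. ax + by + cz = a·x₀ + b·y₀ + c·z₀.
d = 5·(-6) + (-3)·3 + (-4)·(-7)
  = -30 - 9 + 28
  = -11
Equation: 5x - 3y - 4z = -11

5x - 3y - 4z = -11


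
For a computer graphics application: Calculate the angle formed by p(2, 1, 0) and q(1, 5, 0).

p·q = 2·1 + 1·5 + 0·0 = 2 + 5 + 0 = 7
|p| = √(2² + 1² + 0²) = √5 ≈ 2.236
|q| = √(1² + 5² + 0²) = √26 ≈ 5.099
cos θ = (p·q)/(|p||q|) = 7/(2.236·5.099) ≈ 0.6139
θ = arccos(0.6139) ≈ 52.13°

52.13°


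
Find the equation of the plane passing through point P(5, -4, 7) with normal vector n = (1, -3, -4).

The plane through P with normal n = (a, b, c) satisfies n·(r - P) = 0,
i.e. ax + by + cz = a·x₀ + b·y₀ + c·z₀.
d = 1·5 + (-3)·(-4) + (-4)·7
  = 5 + 12 - 28
  = -11
Equation: x - 3y - 4z = -11

x - 3y - 4z = -11


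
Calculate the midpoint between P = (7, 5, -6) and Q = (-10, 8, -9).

M = ((x₁+x₂)/2, (y₁+y₂)/2, (z₁+z₂)/2)
  = ((7 - 10)/2, (5 + 8)/2, (-6 - 9)/2)
  = (-3/2, 13/2, -15/2)
  = (-1.5, 6.5, -7.5)

(-1.5, 6.5, -7.5)


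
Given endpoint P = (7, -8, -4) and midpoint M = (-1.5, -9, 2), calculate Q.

Q = 2M - P
  = (2·(-1.5) - 7, 2·(-9) - (-8), 2·2 - (-4))
  = (-3 - 7, -18 + 8, 4 + 4)
  = (-10, -10, 8)

(-10, -10, 8)


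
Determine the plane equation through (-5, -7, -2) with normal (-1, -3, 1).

The plane through P with normal n = (a, b, c) satisfies n·(r - P) = 0,
i.e. ax + by + cz = a·x₀ + b·y₀ + c·z₀.
d = (-1)·(-5) + (-3)·(-7) + 1·(-2)
  = 5 + 21 - 2
  = 24
Equation: -x - 3y + z = 24

-x - 3y + z = 24


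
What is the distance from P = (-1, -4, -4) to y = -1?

distance = |a·x₀ + b·y₀ + c·z₀ - d| / √(a² + b² + c²)
  = |0·(-1) + 1·(-4) + 0·(-4) - (-1)| / √(0² + 1² + 0²)
  = |0 - 4 + 0 + 1| / √(0 + 1 + 0)
  = |-3| / √1
  = 3 / 1
  ≈ 3

3


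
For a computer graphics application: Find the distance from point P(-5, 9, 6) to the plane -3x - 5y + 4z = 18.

distance = |a·x₀ + b·y₀ + c·z₀ - d| / √(a² + b² + c²)
  = |(-3)·(-5) + (-5)·9 + 4·6 - 18| / √((-3)² + (-5)² + 4²)
  = |15 - 45 + 24 - 18| / √(9 + 25 + 16)
  = |-24| / √50
  = 24 / 7.071
  ≈ 3.394

3.394


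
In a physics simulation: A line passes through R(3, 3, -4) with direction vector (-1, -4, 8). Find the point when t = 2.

P(t) = R + t·d
  = (3 + (-1)·2, 3 + (-4)·2, -4 + 8·2)
  = (3 - 2, 3 - 8, -4 + 16)
  = (1, -5, 12)

(1, -5, 12)


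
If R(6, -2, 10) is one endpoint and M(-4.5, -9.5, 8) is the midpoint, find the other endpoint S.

S = 2M - R
  = (2·(-4.5) - 6, 2·(-9.5) - (-2), 2·8 - 10)
  = (-9 - 6, -19 + 2, 16 - 10)
  = (-15, -17, 6)

(-15, -17, 6)


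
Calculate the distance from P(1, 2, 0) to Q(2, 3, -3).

d = √[(x₂-x₁)² + (y₂-y₁)² + (z₂-z₁)²]
  = √[1² + 1² + (-3)²]
  = √[1 + 1 + 9]
  = √11
  ≈ 3.317

3.317


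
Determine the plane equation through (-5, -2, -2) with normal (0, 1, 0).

The plane through P with normal n = (a, b, c) satisfies n·(r - P) = 0,
i.e. ax + by + cz = a·x₀ + b·y₀ + c·z₀.
d = 0·(-5) + 1·(-2) + 0·(-2)
  = 0 - 2 + 0
  = -2
Equation: y = -2

y = -2


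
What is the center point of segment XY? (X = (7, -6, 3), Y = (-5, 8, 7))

M = ((x₁+x₂)/2, (y₁+y₂)/2, (z₁+z₂)/2)
  = ((7 - 5)/2, (-6 + 8)/2, (3 + 7)/2)
  = (2/2, 2/2, 10/2)
  = (1, 1, 5)

(1, 1, 5)


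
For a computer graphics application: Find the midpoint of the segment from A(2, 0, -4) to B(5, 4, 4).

M = ((x₁+x₂)/2, (y₁+y₂)/2, (z₁+z₂)/2)
  = ((2 + 5)/2, (0 + 4)/2, (-4 + 4)/2)
  = (7/2, 4/2, 0/2)
  = (3.5, 2, 0)

(3.5, 2, 0)


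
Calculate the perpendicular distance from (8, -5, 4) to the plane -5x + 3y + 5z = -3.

distance = |a·x₀ + b·y₀ + c·z₀ - d| / √(a² + b² + c²)
  = |(-5)·8 + 3·(-5) + 5·4 - (-3)| / √((-5)² + 3² + 5²)
  = |-40 - 15 + 20 + 3| / √(25 + 9 + 25)
  = |-32| / √59
  = 32 / 7.681
  ≈ 4.166

4.166


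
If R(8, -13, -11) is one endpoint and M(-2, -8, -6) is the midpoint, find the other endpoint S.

S = 2M - R
  = (2·(-2) - 8, 2·(-8) - (-13), 2·(-6) - (-11))
  = (-4 - 8, -16 + 13, -12 + 11)
  = (-12, -3, -1)

(-12, -3, -1)


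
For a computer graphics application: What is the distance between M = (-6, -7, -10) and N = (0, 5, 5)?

d = √[(x₂-x₁)² + (y₂-y₁)² + (z₂-z₁)²]
  = √[6² + 12² + 15²]
  = √[36 + 144 + 225]
  = √405
  ≈ 20.12

20.12


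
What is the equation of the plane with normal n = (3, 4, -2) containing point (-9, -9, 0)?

The plane through P with normal n = (a, b, c) satisfies n·(r - P) = 0,
i.e. ax + by + cz = a·x₀ + b·y₀ + c·z₀.
d = 3·(-9) + 4·(-9) + (-2)·0
  = -27 - 36 + 0
  = -63
Equation: 3x + 4y - 2z = -63

3x + 4y - 2z = -63


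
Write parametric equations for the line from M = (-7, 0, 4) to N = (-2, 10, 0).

Direction vector d = N - M = (-2 + 7, 10 + 0, 0 - 4) = (5, 10, -4)
Parametric form r = M + t·d:
x = -7 + 5t, y = 0 + 10t, z = 4 - 4t

x = -7 + 5t, y = 0 + 10t, z = 4 - 4t


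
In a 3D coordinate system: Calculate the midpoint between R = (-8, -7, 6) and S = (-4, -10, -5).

M = ((x₁+x₂)/2, (y₁+y₂)/2, (z₁+z₂)/2)
  = ((-8 - 4)/2, (-7 - 10)/2, (6 - 5)/2)
  = (-12/2, -17/2, 1/2)
  = (-6, -8.5, 0.5)

(-6, -8.5, 0.5)


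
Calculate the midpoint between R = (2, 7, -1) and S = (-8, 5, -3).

M = ((x₁+x₂)/2, (y₁+y₂)/2, (z₁+z₂)/2)
  = ((2 - 8)/2, (7 + 5)/2, (-1 - 3)/2)
  = (-6/2, 12/2, -4/2)
  = (-3, 6, -2)

(-3, 6, -2)


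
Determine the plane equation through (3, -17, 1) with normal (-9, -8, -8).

The plane through P with normal n = (a, b, c) satisfies n·(r - P) = 0,
i.e. ax + by + cz = a·x₀ + b·y₀ + c·z₀.
d = (-9)·3 + (-8)·(-17) + (-8)·1
  = -27 + 136 - 8
  = 101
Equation: -9x - 8y - 8z = 101

-9x - 8y - 8z = 101


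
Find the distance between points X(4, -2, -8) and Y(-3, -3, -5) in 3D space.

d = √[(x₂-x₁)² + (y₂-y₁)² + (z₂-z₁)²]
  = √[(-7)² + (-1)² + 3²]
  = √[49 + 1 + 9]
  = √59
  ≈ 7.681

7.681


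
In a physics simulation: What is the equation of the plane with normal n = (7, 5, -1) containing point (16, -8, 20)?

The plane through P with normal n = (a, b, c) satisfies n·(r - P) = 0,
i.e. ax + by + cz = a·x₀ + b·y₀ + c·z₀.
d = 7·16 + 5·(-8) + (-1)·20
  = 112 - 40 - 20
  = 52
Equation: 7x + 5y - z = 52

7x + 5y - z = 52


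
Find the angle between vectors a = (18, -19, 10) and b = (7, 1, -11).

a·b = 18·7 + (-19)·1 + 10·(-11) = 126 - 19 - 110 = -3
|a| = √(18² + (-19)² + 10²) = √785 ≈ 28.02
|b| = √(7² + 1² + (-11)²) = √171 ≈ 13.08
cos θ = (a·b)/(|a||b|) = -3/(28.02·13.08) ≈ -0.008188
θ = arccos(-0.008188) ≈ 90.47°

90.47°


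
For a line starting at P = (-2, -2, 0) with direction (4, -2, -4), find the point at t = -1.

P(t) = P + t·d
  = (-2 + 4·(-1), -2 + (-2)·(-1), 0 + (-4)·(-1))
  = (-2 - 4, -2 + 2, 0 + 4)
  = (-6, 0, 4)

(-6, 0, 4)


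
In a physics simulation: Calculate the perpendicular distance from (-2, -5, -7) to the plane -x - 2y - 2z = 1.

distance = |a·x₀ + b·y₀ + c·z₀ - d| / √(a² + b² + c²)
  = |(-1)·(-2) + (-2)·(-5) + (-2)·(-7) - 1| / √((-1)² + (-2)² + (-2)²)
  = |2 + 10 + 14 - 1| / √(1 + 4 + 4)
  = |25| / √9
  = 25 / 3
  ≈ 8.333

8.333


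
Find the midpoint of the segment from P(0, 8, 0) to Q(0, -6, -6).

M = ((x₁+x₂)/2, (y₁+y₂)/2, (z₁+z₂)/2)
  = ((0 + 0)/2, (8 - 6)/2, (0 - 6)/2)
  = (0/2, 2/2, -6/2)
  = (0, 1, -3)

(0, 1, -3)


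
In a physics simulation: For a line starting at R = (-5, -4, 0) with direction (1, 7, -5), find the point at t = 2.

P(t) = R + t·d
  = (-5 + 1·2, -4 + 7·2, 0 + (-5)·2)
  = (-5 + 2, -4 + 14, 0 - 10)
  = (-3, 10, -10)

(-3, 10, -10)


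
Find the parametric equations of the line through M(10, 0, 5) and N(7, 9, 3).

Direction vector d = N - M = (7 - 10, 9 + 0, 3 - 5) = (-3, 9, -2)
Parametric form r = M + t·d:
x = 10 - 3t, y = 0 + 9t, z = 5 - 2t

x = 10 - 3t, y = 0 + 9t, z = 5 - 2t


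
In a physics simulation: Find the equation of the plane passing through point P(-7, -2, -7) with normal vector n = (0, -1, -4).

The plane through P with normal n = (a, b, c) satisfies n·(r - P) = 0,
i.e. ax + by + cz = a·x₀ + b·y₀ + c·z₀.
d = 0·(-7) + (-1)·(-2) + (-4)·(-7)
  = 0 + 2 + 28
  = 30
Equation: -y - 4z = 30

-y - 4z = 30


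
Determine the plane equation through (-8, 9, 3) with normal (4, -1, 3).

The plane through P with normal n = (a, b, c) satisfies n·(r - P) = 0,
i.e. ax + by + cz = a·x₀ + b·y₀ + c·z₀.
d = 4·(-8) + (-1)·9 + 3·3
  = -32 - 9 + 9
  = -32
Equation: 4x - y + 3z = -32

4x - y + 3z = -32


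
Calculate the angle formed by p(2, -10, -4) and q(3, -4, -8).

p·q = 2·3 + (-10)·(-4) + (-4)·(-8) = 6 + 40 + 32 = 78
|p| = √(2² + (-10)² + (-4)²) = √120 ≈ 10.95
|q| = √(3² + (-4)² + (-8)²) = √89 ≈ 9.434
cos θ = (p·q)/(|p||q|) = 78/(10.95·9.434) ≈ 0.7548
θ = arccos(0.7548) ≈ 41°

41°
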